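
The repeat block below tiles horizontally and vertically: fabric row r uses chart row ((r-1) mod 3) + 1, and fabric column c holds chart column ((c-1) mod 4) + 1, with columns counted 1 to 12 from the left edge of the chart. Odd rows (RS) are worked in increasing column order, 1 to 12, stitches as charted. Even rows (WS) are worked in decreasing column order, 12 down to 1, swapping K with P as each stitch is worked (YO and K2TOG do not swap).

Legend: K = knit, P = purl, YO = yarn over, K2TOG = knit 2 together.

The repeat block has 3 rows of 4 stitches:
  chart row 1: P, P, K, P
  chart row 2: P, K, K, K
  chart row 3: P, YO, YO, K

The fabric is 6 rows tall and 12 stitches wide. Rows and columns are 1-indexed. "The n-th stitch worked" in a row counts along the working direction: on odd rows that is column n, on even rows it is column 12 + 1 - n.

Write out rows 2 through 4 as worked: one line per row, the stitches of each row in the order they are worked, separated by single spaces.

Rows as worked:
P P P K P P P K P P P K
P YO YO K P YO YO K P YO YO K
K P K K K P K K K P K K

Derivation:
Row 2: chart row 2, WS - tiled (columns 1-12): P K K K P K K K P K K K; work from column 12 back to 1 with K<->P swapped.
Row 3: chart row 3, RS - tile across columns 1-12 and work as-is.
Row 4: chart row 1, WS - tiled (columns 1-12): P P K P P P K P P P K P; work from column 12 back to 1 with K<->P swapped.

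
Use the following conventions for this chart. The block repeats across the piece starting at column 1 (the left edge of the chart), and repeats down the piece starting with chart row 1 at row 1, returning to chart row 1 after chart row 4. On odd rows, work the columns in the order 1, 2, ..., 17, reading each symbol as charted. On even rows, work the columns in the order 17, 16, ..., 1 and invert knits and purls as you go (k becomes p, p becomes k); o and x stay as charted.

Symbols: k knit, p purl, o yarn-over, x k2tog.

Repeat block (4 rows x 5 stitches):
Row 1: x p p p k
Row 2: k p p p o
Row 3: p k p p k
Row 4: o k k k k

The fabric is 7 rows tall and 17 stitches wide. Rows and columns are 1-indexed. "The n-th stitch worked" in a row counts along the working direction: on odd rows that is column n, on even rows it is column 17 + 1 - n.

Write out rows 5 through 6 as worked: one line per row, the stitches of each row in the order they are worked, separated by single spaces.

Rows as worked:
x p p p k x p p p k x p p p k x p
k p o k k k p o k k k p o k k k p

Derivation:
Row 5: chart row 1, RS - tile across columns 1-17 and work as-is.
Row 6: chart row 2, WS - tiled (columns 1-17): k p p p o k p p p o k p p p o k p; work from column 17 back to 1 with k<->p swapped.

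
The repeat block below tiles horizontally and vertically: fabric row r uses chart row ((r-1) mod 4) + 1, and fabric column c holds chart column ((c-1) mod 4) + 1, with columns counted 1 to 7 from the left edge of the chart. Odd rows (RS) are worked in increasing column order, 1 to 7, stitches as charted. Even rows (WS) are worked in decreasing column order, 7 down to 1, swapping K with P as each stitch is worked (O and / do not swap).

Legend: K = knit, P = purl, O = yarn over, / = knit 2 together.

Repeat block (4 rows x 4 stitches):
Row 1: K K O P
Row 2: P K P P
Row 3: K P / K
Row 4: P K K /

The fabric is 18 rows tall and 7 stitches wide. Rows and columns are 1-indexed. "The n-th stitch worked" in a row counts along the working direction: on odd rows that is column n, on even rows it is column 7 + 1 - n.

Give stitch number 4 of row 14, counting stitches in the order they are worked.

For row 14: chart row = ((14-1) mod 4) + 1 = 2; this is a WS (even) row.
Chart row 2 tiled across columns 1-7: P K P P P K P
Wrong side: read the tiled row from column 7 down to 1 and exchange K with P (leave O, /).
Row 14 as worked: K P K K K P K
The 4th stitch worked is K.

== STITCH ==
K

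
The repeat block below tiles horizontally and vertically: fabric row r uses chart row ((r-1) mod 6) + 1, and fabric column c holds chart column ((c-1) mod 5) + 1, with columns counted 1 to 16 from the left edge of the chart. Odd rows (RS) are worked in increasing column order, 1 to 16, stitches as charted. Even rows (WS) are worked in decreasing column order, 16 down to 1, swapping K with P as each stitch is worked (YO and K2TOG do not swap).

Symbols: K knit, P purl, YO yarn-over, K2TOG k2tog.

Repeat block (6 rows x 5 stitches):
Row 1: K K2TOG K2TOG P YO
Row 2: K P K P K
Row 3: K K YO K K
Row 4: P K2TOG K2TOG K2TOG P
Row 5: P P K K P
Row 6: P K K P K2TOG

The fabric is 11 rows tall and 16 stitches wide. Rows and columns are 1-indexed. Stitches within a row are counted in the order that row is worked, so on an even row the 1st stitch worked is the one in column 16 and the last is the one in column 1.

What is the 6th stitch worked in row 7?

Stitch:
K

Derivation:
Row 7: (7-1) mod 6 = 0, so use chart row 1. Odd row -> RS.
Chart row 1 tiled across columns 1-16: K K2TOG K2TOG P YO K K2TOG K2TOG P YO K K2TOG K2TOG P YO K
RS: work column 1 to column 16, symbols as charted — the tiled row is the row as worked.
The 6th stitch worked is K.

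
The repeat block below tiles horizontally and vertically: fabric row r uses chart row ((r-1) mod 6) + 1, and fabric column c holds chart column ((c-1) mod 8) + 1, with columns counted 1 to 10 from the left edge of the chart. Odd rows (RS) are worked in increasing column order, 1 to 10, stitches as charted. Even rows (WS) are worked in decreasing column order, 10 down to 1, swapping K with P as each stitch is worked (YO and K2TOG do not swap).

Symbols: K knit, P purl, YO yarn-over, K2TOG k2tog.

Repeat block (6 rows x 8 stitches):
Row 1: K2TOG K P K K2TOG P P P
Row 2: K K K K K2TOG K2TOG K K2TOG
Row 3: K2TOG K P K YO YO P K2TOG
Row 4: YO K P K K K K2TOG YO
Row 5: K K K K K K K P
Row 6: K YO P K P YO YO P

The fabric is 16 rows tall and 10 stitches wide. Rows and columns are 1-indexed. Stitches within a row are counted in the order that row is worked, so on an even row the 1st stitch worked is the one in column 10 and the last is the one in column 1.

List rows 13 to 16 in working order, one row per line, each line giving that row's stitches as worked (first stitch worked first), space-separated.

Row 13: chart row 1, RS - tile across columns 1-10 and work as-is.
Row 14: chart row 2, WS - tiled (columns 1-10): K K K K K2TOG K2TOG K K2TOG K K; work from column 10 back to 1 with K<->P swapped.
Row 15: chart row 3, RS - tile across columns 1-10 and work as-is.
Row 16: chart row 4, WS - tiled (columns 1-10): YO K P K K K K2TOG YO YO K; work from column 10 back to 1 with K<->P swapped.

== ROWS AS WORKED ==
K2TOG K P K K2TOG P P P K2TOG K
P P K2TOG P K2TOG K2TOG P P P P
K2TOG K P K YO YO P K2TOG K2TOG K
P YO YO K2TOG P P P K P YO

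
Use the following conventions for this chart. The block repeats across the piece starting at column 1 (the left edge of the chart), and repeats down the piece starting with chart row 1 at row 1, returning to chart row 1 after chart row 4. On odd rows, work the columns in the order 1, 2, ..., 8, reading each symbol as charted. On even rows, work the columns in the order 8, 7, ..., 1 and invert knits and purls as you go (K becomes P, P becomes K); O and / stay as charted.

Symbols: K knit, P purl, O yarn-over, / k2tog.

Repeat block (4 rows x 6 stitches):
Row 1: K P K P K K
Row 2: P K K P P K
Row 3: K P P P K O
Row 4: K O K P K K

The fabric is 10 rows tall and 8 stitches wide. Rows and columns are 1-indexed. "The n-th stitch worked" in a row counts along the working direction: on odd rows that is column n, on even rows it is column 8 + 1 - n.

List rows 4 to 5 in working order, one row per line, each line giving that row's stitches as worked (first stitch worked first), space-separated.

Result:
O P P P K P O P
K P K P K K K P

Derivation:
Row 4: chart row 4, WS - tiled (columns 1-8): K O K P K K K O; work from column 8 back to 1 with K<->P swapped.
Row 5: chart row 1, RS - tile across columns 1-8 and work as-is.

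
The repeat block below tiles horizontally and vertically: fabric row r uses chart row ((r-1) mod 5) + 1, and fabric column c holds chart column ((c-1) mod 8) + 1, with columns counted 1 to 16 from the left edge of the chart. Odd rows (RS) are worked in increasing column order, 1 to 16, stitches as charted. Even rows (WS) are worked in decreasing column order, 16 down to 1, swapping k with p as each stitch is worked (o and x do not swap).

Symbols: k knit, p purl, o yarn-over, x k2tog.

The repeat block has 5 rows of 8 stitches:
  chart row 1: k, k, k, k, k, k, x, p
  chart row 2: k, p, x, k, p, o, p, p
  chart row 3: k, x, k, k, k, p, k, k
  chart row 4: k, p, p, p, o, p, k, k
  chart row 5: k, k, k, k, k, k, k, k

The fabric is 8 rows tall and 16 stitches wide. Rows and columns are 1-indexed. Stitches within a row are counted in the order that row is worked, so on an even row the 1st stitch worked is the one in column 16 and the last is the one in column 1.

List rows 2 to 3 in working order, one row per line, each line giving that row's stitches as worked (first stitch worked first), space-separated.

Row 2: chart row 2, WS - tiled (columns 1-16): k p x k p o p p k p x k p o p p; work from column 16 back to 1 with k<->p swapped.
Row 3: chart row 3, RS - tile across columns 1-16 and work as-is.

Rows as worked:
k k o k p x k p k k o k p x k p
k x k k k p k k k x k k k p k k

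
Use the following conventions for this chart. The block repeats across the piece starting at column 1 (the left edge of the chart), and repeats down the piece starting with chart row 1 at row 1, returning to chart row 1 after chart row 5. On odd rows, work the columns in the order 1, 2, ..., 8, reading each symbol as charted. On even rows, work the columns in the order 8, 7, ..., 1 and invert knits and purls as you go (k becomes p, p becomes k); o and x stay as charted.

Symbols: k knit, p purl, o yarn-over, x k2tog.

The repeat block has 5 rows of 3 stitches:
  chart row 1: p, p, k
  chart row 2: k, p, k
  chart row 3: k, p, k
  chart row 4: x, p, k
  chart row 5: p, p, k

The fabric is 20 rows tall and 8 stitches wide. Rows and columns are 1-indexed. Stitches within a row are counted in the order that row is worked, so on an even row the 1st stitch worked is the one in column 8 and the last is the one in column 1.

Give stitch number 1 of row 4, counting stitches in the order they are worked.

Stitch:
k

Derivation:
Row 4: (4-1) mod 5 = 3, so use chart row 4. Even row -> WS.
Chart row 4 tiled across columns 1-8: x p k x p k x p
WS: work from column 8 back to column 1 (reverse the tiled row), swapping k<->p (o and x unchanged).
Row 4 as worked: k x p k x p k x
Stitch 1 in working order -> k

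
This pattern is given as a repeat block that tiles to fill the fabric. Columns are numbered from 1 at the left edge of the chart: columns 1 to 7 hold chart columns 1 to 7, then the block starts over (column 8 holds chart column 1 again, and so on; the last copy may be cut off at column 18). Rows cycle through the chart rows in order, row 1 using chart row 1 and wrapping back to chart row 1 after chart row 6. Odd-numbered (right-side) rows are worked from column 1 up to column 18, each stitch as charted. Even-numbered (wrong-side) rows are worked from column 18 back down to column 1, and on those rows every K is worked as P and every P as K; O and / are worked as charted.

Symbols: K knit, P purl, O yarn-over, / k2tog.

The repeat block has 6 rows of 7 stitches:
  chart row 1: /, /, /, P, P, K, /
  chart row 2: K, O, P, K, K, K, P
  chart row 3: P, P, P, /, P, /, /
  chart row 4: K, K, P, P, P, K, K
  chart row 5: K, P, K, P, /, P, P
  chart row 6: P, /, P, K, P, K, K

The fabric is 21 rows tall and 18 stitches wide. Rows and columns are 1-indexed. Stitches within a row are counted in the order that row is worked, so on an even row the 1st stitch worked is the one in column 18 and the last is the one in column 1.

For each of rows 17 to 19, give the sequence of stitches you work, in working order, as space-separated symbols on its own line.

Result:
K P K P / P P K P K P / P P K P K P
P K / K P P K P K / K P P K P K / K
/ / / P P K / / / / P P K / / / / P

Derivation:
Row 17: chart row 5, RS - tile across columns 1-18 and work as-is.
Row 18: chart row 6, WS - tiled (columns 1-18): P / P K P K K P / P K P K K P / P K; work from column 18 back to 1 with K<->P swapped.
Row 19: chart row 1, RS - tile across columns 1-18 and work as-is.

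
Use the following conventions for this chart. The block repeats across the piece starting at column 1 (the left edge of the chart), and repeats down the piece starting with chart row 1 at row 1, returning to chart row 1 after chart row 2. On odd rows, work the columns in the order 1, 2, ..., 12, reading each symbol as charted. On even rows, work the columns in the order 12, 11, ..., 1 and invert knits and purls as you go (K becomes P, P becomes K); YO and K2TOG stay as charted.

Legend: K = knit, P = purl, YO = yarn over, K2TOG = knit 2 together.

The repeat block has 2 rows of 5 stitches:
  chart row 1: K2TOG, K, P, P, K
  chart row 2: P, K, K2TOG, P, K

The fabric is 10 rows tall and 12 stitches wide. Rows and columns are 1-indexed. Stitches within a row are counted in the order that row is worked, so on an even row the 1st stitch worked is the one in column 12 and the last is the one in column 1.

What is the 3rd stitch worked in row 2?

== STITCH ==
P

Derivation:
Row 2: (2-1) mod 2 = 1, so use chart row 2. Even row -> WS.
Chart row 2 tiled across columns 1-12: P K K2TOG P K P K K2TOG P K P K
Wrong side: read the tiled row from column 12 down to 1 and exchange K with P (leave YO, K2TOG).
Row 2 as worked: P K P K K2TOG P K P K K2TOG P K
The 3rd stitch worked is P.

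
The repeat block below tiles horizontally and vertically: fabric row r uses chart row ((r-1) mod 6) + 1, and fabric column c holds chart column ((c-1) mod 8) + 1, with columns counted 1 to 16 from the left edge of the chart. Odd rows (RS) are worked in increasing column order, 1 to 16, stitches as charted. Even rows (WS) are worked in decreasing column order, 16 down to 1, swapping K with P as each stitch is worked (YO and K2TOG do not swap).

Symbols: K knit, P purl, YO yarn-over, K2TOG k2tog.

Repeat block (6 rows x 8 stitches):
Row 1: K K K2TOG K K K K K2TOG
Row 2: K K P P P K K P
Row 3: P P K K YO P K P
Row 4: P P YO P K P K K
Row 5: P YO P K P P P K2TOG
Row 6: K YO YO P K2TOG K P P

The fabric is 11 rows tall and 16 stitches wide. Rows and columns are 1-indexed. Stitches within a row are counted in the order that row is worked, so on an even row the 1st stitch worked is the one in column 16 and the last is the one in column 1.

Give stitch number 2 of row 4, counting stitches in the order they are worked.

For row 4: chart row = ((4-1) mod 6) + 1 = 4; this is a WS (even) row.
Chart row 4 tiled across columns 1-16: P P YO P K P K K P P YO P K P K K
WS: work from column 16 back to column 1 (reverse the tiled row), swapping K<->P (YO and K2TOG unchanged).
Row 4 as worked: P P K P K YO K K P P K P K YO K K
Counting 2 along the worked row gives P.

== STITCH ==
P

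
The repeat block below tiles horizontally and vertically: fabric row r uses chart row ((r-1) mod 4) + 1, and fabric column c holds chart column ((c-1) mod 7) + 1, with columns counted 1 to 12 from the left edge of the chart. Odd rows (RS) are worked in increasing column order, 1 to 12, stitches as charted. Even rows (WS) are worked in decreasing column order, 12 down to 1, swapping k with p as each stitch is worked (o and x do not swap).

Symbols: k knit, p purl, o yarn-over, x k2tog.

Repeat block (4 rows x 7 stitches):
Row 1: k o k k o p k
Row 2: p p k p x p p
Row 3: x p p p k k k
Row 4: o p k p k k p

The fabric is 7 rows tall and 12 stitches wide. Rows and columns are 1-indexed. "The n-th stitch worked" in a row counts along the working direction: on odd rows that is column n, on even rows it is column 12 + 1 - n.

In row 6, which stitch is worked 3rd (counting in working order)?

For row 6: chart row = ((6-1) mod 4) + 1 = 2; this is a WS (even) row.
Chart row 2 tiled across columns 1-12: p p k p x p p p p k p x
Wrong side: read the tiled row from column 12 down to 1 and exchange k with p (leave o, x).
Row 6 as worked: x k p k k k k x k p k k
The 3rd stitch worked is p.

Stitch:
p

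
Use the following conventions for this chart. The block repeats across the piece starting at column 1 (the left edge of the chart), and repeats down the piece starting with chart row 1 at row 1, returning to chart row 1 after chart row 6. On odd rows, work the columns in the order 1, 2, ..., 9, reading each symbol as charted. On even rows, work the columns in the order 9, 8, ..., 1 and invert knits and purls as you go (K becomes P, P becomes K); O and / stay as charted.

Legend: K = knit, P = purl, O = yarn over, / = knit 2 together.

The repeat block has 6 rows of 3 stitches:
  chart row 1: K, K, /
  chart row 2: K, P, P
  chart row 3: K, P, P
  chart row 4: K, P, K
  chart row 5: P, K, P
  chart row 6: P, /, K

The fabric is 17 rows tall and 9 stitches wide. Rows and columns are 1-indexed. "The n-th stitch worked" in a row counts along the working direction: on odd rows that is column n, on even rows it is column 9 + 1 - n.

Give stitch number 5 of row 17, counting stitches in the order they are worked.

Row 17: (17-1) mod 6 = 4, so use chart row 5. Odd row -> RS.
Chart row 5 tiled across columns 1-9: P K P P K P P K P
RS: work column 1 to column 9, symbols as charted — the tiled row is the row as worked.
The 5th stitch worked is K.

Stitch:
K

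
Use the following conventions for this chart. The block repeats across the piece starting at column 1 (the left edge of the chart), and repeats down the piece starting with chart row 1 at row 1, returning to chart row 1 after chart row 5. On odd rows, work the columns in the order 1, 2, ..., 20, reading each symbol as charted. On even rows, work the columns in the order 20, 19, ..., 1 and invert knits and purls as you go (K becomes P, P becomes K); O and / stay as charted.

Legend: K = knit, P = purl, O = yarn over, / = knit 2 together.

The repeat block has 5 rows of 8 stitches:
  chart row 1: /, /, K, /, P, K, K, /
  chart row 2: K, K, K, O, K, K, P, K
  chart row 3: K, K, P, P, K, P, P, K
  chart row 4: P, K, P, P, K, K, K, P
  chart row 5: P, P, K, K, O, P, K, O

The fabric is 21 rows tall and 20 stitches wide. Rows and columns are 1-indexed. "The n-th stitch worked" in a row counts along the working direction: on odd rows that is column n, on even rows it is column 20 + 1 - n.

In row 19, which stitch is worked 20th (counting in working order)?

Result:
P

Derivation:
Row 19 uses chart row ((19-1) mod 5)+1 = 4. Row 19 is odd, so RS.
Chart row 4 tiled across columns 1-20: P K P P K K K P P K P P K K K P P K P P
Right side: take the tiled row as-is (worked left to right from column 1).
The 20th stitch worked is P.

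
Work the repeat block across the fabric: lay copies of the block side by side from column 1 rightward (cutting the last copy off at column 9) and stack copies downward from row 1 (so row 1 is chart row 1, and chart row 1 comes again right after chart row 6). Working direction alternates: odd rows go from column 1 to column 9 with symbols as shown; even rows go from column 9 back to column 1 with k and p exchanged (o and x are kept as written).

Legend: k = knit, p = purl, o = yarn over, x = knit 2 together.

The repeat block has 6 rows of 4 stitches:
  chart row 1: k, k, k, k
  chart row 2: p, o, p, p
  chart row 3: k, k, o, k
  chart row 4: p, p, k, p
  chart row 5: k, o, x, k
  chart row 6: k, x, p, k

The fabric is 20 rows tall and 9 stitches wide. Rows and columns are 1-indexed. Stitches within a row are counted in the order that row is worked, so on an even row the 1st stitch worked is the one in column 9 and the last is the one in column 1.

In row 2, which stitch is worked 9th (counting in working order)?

Row 2: (2-1) mod 6 = 1, so use chart row 2. Even row -> WS.
Chart row 2 tiled across columns 1-9: p o p p p o p p p
WS: work from column 9 back to column 1 (reverse the tiled row), swapping k<->p (o and x unchanged).
Row 2 as worked: k k k o k k k o k
Stitch 9 in working order -> k

== STITCH ==
k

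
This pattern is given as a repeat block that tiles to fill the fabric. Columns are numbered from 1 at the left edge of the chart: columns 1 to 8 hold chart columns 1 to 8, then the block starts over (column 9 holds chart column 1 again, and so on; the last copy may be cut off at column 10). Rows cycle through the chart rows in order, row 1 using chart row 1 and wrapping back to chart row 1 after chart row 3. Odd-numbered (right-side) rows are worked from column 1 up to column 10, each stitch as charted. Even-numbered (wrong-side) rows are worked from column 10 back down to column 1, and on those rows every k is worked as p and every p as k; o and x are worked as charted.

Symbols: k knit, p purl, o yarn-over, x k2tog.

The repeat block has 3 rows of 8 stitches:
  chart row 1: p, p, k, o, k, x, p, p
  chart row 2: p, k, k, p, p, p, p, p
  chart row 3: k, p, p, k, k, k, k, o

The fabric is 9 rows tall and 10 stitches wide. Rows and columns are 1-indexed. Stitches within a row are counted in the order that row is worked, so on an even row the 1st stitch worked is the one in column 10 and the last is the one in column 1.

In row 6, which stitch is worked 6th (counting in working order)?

== STITCH ==
p

Derivation:
Row 6: (6-1) mod 3 = 2, so use chart row 3. Even row -> WS.
Chart row 3 tiled across columns 1-10: k p p k k k k o k p
WS row: flip the tiled sequence (start at column 10) and apply k<->p; o and x stay.
Row 6 as worked: k p o p p p p k k p
Counting 6 along the worked row gives p.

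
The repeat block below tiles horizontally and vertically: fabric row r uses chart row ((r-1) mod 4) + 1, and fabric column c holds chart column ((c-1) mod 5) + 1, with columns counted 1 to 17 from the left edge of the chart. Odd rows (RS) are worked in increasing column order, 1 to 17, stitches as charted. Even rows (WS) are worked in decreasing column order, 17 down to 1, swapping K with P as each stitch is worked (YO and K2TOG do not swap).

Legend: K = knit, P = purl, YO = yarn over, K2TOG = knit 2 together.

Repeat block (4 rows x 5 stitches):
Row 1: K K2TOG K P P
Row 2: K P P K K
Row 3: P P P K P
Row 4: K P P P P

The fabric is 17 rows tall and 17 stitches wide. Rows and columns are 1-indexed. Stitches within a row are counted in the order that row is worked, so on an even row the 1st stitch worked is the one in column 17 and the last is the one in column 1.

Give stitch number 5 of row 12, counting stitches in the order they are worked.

== STITCH ==
K

Derivation:
Row 12 uses chart row ((12-1) mod 4)+1 = 4. Row 12 is even, so WS.
Chart row 4 tiled across columns 1-17: K P P P P K P P P P K P P P P K P
WS row: flip the tiled sequence (start at column 17) and apply K<->P; YO and K2TOG stay.
Row 12 as worked: K P K K K K P K K K K P K K K K P
Stitch 5 in working order -> K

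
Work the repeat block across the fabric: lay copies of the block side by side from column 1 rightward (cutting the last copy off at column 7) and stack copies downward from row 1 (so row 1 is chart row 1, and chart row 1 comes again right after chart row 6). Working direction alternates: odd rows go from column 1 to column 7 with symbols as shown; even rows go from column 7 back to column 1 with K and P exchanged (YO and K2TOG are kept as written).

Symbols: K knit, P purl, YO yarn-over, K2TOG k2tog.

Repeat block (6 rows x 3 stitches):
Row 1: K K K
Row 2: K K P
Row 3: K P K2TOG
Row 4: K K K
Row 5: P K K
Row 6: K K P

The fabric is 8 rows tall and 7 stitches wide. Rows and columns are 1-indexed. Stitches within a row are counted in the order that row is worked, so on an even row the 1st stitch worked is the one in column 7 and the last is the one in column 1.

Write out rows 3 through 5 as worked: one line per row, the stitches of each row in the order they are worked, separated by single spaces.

Row 3: chart row 3, RS - tile across columns 1-7 and work as-is.
Row 4: chart row 4, WS - tiled (columns 1-7): K K K K K K K; work from column 7 back to 1 with K<->P swapped.
Row 5: chart row 5, RS - tile across columns 1-7 and work as-is.

Result:
K P K2TOG K P K2TOG K
P P P P P P P
P K K P K K P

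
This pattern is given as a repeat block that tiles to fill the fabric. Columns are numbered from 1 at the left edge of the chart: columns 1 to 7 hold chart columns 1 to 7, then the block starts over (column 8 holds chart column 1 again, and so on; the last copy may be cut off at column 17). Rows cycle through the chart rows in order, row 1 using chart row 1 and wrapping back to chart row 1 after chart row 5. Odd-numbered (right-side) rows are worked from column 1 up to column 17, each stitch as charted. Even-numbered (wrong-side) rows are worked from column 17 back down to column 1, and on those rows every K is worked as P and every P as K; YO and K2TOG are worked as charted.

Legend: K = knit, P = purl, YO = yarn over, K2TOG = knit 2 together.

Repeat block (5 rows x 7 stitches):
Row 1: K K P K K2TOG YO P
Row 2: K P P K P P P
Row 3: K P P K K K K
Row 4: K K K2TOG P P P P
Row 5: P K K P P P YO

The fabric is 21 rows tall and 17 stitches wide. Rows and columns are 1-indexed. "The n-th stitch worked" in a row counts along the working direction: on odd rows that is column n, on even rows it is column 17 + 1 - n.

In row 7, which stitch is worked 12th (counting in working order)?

Result:
P

Derivation:
Row 7: (7-1) mod 5 = 1, so use chart row 2. Odd row -> RS.
Chart row 2 tiled across columns 1-17: K P P K P P P K P P K P P P K P P
RS: work column 1 to column 17, symbols as charted — the tiled row is the row as worked.
The 12th stitch worked is P.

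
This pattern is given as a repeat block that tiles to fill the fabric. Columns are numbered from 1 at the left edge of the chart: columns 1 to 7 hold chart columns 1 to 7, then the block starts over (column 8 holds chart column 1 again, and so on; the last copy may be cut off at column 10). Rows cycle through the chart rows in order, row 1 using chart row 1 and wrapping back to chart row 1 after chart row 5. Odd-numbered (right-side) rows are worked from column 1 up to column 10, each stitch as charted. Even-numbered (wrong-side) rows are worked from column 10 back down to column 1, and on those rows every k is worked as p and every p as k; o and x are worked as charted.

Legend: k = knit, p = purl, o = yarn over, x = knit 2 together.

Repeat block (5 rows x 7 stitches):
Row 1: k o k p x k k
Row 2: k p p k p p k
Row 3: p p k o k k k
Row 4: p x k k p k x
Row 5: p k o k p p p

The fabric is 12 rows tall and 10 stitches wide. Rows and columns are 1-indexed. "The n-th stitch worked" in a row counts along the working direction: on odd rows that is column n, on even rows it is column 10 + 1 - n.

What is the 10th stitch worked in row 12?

For row 12: chart row = ((12-1) mod 5) + 1 = 2; this is a WS (even) row.
Chart row 2 tiled across columns 1-10: k p p k p p k k p p
Wrong side: read the tiled row from column 10 down to 1 and exchange k with p (leave o, x).
Row 12 as worked: k k p p k k p k k p
Stitch 10 in working order -> p

== STITCH ==
p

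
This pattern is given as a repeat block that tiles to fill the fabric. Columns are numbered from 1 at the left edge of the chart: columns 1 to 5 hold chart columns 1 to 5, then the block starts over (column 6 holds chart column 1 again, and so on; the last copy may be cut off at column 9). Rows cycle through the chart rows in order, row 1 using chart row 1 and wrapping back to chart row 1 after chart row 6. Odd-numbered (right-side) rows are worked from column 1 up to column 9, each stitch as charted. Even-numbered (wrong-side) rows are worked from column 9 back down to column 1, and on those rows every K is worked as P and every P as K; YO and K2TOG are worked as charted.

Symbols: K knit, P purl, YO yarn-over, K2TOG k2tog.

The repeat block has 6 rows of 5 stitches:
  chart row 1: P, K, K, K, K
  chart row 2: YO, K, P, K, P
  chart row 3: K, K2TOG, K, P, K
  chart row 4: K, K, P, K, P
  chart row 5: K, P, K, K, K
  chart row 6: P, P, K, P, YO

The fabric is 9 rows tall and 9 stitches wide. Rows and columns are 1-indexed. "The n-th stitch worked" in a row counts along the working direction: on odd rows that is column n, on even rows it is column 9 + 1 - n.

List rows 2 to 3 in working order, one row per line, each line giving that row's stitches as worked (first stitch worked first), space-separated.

Row 2: chart row 2, WS - tiled (columns 1-9): YO K P K P YO K P K; work from column 9 back to 1 with K<->P swapped.
Row 3: chart row 3, RS - tile across columns 1-9 and work as-is.

== ROWS AS WORKED ==
P K P YO K P K P YO
K K2TOG K P K K K2TOG K P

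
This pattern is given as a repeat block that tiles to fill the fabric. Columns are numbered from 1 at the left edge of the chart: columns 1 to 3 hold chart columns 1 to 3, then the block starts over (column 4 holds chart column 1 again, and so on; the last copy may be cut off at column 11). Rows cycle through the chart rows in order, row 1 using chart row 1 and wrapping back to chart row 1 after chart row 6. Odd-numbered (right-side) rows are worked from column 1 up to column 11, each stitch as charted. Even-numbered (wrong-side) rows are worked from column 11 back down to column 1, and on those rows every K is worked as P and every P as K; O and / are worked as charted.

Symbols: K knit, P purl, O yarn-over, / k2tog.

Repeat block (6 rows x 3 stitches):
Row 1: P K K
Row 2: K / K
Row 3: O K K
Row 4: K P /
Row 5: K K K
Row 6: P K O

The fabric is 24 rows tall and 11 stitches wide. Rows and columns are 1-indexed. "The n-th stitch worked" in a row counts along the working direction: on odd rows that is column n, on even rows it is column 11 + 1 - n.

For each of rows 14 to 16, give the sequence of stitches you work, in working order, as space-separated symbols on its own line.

Result:
/ P P / P P / P P / P
O K K O K K O K K O K
K P / K P / K P / K P

Derivation:
Row 14: chart row 2, WS - tiled (columns 1-11): K / K K / K K / K K /; work from column 11 back to 1 with K<->P swapped.
Row 15: chart row 3, RS - tile across columns 1-11 and work as-is.
Row 16: chart row 4, WS - tiled (columns 1-11): K P / K P / K P / K P; work from column 11 back to 1 with K<->P swapped.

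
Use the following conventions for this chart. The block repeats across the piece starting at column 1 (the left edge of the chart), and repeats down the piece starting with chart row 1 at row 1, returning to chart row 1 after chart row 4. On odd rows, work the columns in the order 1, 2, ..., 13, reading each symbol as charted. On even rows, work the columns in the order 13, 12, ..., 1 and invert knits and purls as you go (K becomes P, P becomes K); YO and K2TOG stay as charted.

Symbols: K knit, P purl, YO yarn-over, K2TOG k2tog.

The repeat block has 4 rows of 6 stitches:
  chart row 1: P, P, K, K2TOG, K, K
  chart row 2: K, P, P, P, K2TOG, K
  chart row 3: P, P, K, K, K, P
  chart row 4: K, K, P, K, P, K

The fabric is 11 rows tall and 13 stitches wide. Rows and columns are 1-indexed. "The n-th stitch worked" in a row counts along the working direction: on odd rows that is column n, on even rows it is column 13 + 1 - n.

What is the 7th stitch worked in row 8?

== STITCH ==
P

Derivation:
Row 8: (8-1) mod 4 = 3, so use chart row 4. Even row -> WS.
Chart row 4 tiled across columns 1-13: K K P K P K K K P K P K K
WS: work from column 13 back to column 1 (reverse the tiled row), swapping K<->P (YO and K2TOG unchanged).
Row 8 as worked: P P K P K P P P K P K P P
The 7th stitch worked is P.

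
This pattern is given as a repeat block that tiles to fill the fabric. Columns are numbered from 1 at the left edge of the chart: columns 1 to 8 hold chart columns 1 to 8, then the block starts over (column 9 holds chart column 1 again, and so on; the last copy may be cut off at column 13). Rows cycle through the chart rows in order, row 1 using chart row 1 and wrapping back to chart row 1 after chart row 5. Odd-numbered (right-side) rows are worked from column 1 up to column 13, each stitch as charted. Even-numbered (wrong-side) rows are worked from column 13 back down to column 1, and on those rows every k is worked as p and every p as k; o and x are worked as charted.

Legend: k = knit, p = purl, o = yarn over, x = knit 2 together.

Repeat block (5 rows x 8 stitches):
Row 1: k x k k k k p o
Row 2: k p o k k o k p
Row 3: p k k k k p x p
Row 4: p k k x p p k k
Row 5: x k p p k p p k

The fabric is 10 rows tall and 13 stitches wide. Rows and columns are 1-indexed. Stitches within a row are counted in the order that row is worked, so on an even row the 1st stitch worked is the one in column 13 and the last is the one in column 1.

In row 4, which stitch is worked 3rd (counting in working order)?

Stitch:
p

Derivation:
Row 4 uses chart row ((4-1) mod 5)+1 = 4. Row 4 is even, so WS.
Chart row 4 tiled across columns 1-13: p k k x p p k k p k k x p
Wrong side: read the tiled row from column 13 down to 1 and exchange k with p (leave o, x).
Row 4 as worked: k x p p k p p k k x p p k
Stitch 3 in working order -> p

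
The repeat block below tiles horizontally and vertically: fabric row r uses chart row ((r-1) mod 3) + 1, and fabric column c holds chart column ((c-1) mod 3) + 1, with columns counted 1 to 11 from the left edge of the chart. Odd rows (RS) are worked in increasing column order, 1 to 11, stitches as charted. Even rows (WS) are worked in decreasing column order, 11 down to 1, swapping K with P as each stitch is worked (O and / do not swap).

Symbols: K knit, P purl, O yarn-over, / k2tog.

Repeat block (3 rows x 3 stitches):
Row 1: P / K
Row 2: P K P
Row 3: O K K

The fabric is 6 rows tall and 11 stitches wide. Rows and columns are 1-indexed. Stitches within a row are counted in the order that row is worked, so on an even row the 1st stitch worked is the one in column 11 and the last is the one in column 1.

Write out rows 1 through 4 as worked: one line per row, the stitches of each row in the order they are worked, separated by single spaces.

Row 1: chart row 1, RS - tile across columns 1-11 and work as-is.
Row 2: chart row 2, WS - tiled (columns 1-11): P K P P K P P K P P K; work from column 11 back to 1 with K<->P swapped.
Row 3: chart row 3, RS - tile across columns 1-11 and work as-is.
Row 4: chart row 1, WS - tiled (columns 1-11): P / K P / K P / K P /; work from column 11 back to 1 with K<->P swapped.

Rows as worked:
P / K P / K P / K P /
P K K P K K P K K P K
O K K O K K O K K O K
/ K P / K P / K P / K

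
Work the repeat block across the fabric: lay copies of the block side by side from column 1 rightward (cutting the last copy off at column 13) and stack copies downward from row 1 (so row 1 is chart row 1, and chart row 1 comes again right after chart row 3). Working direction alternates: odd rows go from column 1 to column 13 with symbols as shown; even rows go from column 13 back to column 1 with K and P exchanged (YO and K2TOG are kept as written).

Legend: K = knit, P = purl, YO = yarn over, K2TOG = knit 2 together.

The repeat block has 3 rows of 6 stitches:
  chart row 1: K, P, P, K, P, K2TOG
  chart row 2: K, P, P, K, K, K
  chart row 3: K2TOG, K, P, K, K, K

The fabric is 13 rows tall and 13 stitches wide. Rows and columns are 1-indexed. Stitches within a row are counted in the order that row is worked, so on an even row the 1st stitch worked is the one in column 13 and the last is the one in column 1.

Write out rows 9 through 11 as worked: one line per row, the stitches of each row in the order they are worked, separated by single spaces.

Row 9: chart row 3, RS - tile across columns 1-13 and work as-is.
Row 10: chart row 1, WS - tiled (columns 1-13): K P P K P K2TOG K P P K P K2TOG K; work from column 13 back to 1 with K<->P swapped.
Row 11: chart row 2, RS - tile across columns 1-13 and work as-is.

Result:
K2TOG K P K K K K2TOG K P K K K K2TOG
P K2TOG K P K K P K2TOG K P K K P
K P P K K K K P P K K K K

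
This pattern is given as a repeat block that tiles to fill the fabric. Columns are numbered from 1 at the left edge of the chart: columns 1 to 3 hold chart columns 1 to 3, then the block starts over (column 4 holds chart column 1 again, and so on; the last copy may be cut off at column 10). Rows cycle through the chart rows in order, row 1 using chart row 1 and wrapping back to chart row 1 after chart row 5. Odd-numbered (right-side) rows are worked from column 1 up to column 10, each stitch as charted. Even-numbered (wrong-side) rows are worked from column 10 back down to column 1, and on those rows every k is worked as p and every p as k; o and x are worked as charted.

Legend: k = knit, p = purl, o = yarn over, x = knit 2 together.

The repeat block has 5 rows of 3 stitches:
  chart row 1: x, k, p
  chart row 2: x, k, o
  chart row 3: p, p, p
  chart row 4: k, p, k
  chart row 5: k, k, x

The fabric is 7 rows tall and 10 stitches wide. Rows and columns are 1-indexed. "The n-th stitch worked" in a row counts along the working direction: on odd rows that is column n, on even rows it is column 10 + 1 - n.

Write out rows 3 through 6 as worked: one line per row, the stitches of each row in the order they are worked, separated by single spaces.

== ROWS AS WORKED ==
p p p p p p p p p p
p p k p p k p p k p
k k x k k x k k x k
x k p x k p x k p x

Derivation:
Row 3: chart row 3, RS - tile across columns 1-10 and work as-is.
Row 4: chart row 4, WS - tiled (columns 1-10): k p k k p k k p k k; work from column 10 back to 1 with k<->p swapped.
Row 5: chart row 5, RS - tile across columns 1-10 and work as-is.
Row 6: chart row 1, WS - tiled (columns 1-10): x k p x k p x k p x; work from column 10 back to 1 with k<->p swapped.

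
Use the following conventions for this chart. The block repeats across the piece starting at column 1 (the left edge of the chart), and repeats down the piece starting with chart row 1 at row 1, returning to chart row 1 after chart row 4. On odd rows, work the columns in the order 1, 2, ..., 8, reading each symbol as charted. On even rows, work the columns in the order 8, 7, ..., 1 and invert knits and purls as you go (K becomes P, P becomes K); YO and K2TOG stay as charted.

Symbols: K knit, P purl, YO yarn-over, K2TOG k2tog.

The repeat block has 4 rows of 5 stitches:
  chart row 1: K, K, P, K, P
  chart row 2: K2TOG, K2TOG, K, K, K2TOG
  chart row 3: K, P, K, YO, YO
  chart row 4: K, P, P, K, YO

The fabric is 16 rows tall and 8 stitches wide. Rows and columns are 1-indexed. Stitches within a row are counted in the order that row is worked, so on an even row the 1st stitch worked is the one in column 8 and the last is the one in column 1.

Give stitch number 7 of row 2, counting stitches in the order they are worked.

Row 2 uses chart row ((2-1) mod 4)+1 = 2. Row 2 is even, so WS.
Chart row 2 tiled across columns 1-8: K2TOG K2TOG K K K2TOG K2TOG K2TOG K
WS: work from column 8 back to column 1 (reverse the tiled row), swapping K<->P (YO and K2TOG unchanged).
Row 2 as worked: P K2TOG K2TOG K2TOG P P K2TOG K2TOG
Stitch 7 in working order -> K2TOG

== STITCH ==
K2TOG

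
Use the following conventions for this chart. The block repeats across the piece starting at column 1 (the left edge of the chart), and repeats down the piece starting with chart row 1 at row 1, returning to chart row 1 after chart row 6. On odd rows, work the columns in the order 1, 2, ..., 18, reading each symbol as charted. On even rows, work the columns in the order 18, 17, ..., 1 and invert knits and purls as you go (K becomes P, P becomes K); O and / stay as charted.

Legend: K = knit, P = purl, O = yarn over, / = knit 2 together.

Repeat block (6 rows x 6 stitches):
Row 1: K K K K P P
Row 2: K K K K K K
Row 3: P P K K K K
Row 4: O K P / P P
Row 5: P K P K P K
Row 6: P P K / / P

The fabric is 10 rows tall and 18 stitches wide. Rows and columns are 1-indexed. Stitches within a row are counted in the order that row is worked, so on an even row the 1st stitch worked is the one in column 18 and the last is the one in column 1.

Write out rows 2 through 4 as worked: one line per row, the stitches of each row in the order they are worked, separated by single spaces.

Rows as worked:
P P P P P P P P P P P P P P P P P P
P P K K K K P P K K K K P P K K K K
K K / K P O K K / K P O K K / K P O

Derivation:
Row 2: chart row 2, WS - tiled (columns 1-18): K K K K K K K K K K K K K K K K K K; work from column 18 back to 1 with K<->P swapped.
Row 3: chart row 3, RS - tile across columns 1-18 and work as-is.
Row 4: chart row 4, WS - tiled (columns 1-18): O K P / P P O K P / P P O K P / P P; work from column 18 back to 1 with K<->P swapped.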